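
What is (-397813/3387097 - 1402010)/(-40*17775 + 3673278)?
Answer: -1582914754261/3344507642322 ≈ -0.47329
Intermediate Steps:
(-397813/3387097 - 1402010)/(-40*17775 + 3673278) = (-397813*1/3387097 - 1402010)/(-711000 + 3673278) = (-397813/3387097 - 1402010)/2962278 = -4748744262783/3387097*1/2962278 = -1582914754261/3344507642322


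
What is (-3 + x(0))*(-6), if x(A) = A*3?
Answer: 18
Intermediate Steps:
x(A) = 3*A
(-3 + x(0))*(-6) = (-3 + 3*0)*(-6) = (-3 + 0)*(-6) = -3*(-6) = 18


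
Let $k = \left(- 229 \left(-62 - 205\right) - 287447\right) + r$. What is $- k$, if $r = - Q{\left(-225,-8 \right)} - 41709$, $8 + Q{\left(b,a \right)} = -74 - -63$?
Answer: $267994$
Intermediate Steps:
$Q{\left(b,a \right)} = -19$ ($Q{\left(b,a \right)} = -8 - 11 = -19$)
$r = -41690$ ($r = \left(-1\right) \left(-19\right) - 41709 = 19 - 41709 = -41690$)
$k = -267994$ ($k = \left(- 229 \left(-62 - 205\right) - 287447\right) - 41690 = \left(\left(-229\right) \left(-267\right) - 287447\right) - 41690 = \left(61143 - 287447\right) - 41690 = -226304 - 41690 = -267994$)
$- k = \left(-1\right) \left(-267994\right) = 267994$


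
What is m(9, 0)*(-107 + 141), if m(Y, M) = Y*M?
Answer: 0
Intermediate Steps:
m(Y, M) = M*Y
m(9, 0)*(-107 + 141) = (0*9)*(-107 + 141) = 0*34 = 0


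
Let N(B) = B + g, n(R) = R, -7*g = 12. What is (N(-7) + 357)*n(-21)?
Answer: -7314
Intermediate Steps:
g = -12/7 (g = -⅐*12 = -12/7 ≈ -1.7143)
N(B) = -12/7 + B (N(B) = B - 12/7 = -12/7 + B)
(N(-7) + 357)*n(-21) = ((-12/7 - 7) + 357)*(-21) = (-61/7 + 357)*(-21) = (2438/7)*(-21) = -7314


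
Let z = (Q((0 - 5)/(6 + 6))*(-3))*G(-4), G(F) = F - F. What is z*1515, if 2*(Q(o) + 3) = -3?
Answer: 0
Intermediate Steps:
Q(o) = -9/2 (Q(o) = -3 + (½)*(-3) = -3 - 3/2 = -9/2)
G(F) = 0
z = 0 (z = -9/2*(-3)*0 = (27/2)*0 = 0)
z*1515 = 0*1515 = 0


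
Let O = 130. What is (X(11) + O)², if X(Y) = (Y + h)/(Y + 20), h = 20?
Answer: 17161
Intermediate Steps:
X(Y) = 1 (X(Y) = (Y + 20)/(Y + 20) = (20 + Y)/(20 + Y) = 1)
(X(11) + O)² = (1 + 130)² = 131² = 17161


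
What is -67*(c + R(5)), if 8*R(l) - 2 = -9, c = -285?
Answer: 153229/8 ≈ 19154.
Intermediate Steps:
R(l) = -7/8 (R(l) = 1/4 + (1/8)*(-9) = 1/4 - 9/8 = -7/8)
-67*(c + R(5)) = -67*(-285 - 7/8) = -67*(-2287/8) = 153229/8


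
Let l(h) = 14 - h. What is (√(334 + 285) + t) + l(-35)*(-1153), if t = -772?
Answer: -57269 + √619 ≈ -57244.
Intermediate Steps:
(√(334 + 285) + t) + l(-35)*(-1153) = (√(334 + 285) - 772) + (14 - 1*(-35))*(-1153) = (√619 - 772) + (14 + 35)*(-1153) = (-772 + √619) + 49*(-1153) = (-772 + √619) - 56497 = -57269 + √619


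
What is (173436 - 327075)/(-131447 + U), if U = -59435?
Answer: 153639/190882 ≈ 0.80489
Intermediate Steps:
(173436 - 327075)/(-131447 + U) = (173436 - 327075)/(-131447 - 59435) = -153639/(-190882) = -153639*(-1/190882) = 153639/190882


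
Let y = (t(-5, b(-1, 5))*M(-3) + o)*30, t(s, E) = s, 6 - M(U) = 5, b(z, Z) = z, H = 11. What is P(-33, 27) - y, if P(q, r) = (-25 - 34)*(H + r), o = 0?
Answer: -2092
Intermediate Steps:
M(U) = 1 (M(U) = 6 - 1*5 = 6 - 5 = 1)
P(q, r) = -649 - 59*r (P(q, r) = (-25 - 34)*(11 + r) = -59*(11 + r) = -649 - 59*r)
y = -150 (y = (-5*1 + 0)*30 = (-5 + 0)*30 = -5*30 = -150)
P(-33, 27) - y = (-649 - 59*27) - 1*(-150) = (-649 - 1593) + 150 = -2242 + 150 = -2092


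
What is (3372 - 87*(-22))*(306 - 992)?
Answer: -3626196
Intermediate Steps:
(3372 - 87*(-22))*(306 - 992) = (3372 + 1914)*(-686) = 5286*(-686) = -3626196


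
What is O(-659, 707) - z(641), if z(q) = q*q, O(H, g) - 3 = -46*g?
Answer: -443400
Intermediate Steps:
O(H, g) = 3 - 46*g
z(q) = q**2
O(-659, 707) - z(641) = (3 - 46*707) - 1*641**2 = (3 - 32522) - 1*410881 = -32519 - 410881 = -443400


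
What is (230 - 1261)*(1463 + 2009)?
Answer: -3579632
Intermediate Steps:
(230 - 1261)*(1463 + 2009) = -1031*3472 = -3579632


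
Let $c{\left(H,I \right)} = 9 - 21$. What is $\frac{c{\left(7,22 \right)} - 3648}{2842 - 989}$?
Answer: $- \frac{3660}{1853} \approx -1.9752$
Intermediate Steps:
$c{\left(H,I \right)} = -12$ ($c{\left(H,I \right)} = 9 - 21 = -12$)
$\frac{c{\left(7,22 \right)} - 3648}{2842 - 989} = \frac{-12 - 3648}{2842 - 989} = - \frac{3660}{1853}$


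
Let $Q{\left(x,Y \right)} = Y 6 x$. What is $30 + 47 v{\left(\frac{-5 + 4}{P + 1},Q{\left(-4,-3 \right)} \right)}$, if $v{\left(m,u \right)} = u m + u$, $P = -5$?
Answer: $4260$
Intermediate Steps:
$Q{\left(x,Y \right)} = 6 Y x$
$v{\left(m,u \right)} = u + m u$ ($v{\left(m,u \right)} = m u + u = u + m u$)
$30 + 47 v{\left(\frac{-5 + 4}{P + 1},Q{\left(-4,-3 \right)} \right)} = 30 + 47 \cdot 6 \left(-3\right) \left(-4\right) \left(1 + \frac{-5 + 4}{-5 + 1}\right) = 30 + 47 \cdot 72 \left(1 - \frac{1}{-4}\right) = 30 + 47 \cdot 72 \left(1 - - \frac{1}{4}\right) = 30 + 47 \cdot 72 \left(1 + \frac{1}{4}\right) = 30 + 47 \cdot 72 \cdot \frac{5}{4} = 30 + 47 \cdot 90 = 30 + 4230 = 4260$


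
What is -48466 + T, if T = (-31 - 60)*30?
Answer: -51196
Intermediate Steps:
T = -2730 (T = -91*30 = -2730)
-48466 + T = -48466 - 2730 = -51196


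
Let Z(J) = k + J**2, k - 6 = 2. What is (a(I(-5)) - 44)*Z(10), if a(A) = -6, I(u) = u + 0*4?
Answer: -5400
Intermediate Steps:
k = 8 (k = 6 + 2 = 8)
Z(J) = 8 + J**2
I(u) = u (I(u) = u + 0 = u)
(a(I(-5)) - 44)*Z(10) = (-6 - 44)*(8 + 10**2) = -50*(8 + 100) = -50*108 = -5400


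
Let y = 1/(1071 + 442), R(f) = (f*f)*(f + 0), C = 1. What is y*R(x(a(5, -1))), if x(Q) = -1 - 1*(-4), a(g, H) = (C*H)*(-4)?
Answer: 27/1513 ≈ 0.017845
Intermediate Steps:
a(g, H) = -4*H (a(g, H) = (1*H)*(-4) = H*(-4) = -4*H)
x(Q) = 3 (x(Q) = -1 + 4 = 3)
R(f) = f**3 (R(f) = f**2*f = f**3)
y = 1/1513 ≈ 0.00066094
y*R(x(a(5, -1))) = (1/1513)*3**3 = (1/1513)*27 = 27/1513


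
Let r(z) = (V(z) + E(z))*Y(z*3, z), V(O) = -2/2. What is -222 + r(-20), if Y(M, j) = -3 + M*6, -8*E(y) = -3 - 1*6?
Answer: -2139/8 ≈ -267.38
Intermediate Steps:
E(y) = 9/8 (E(y) = -(-3 - 1*6)/8 = -(-3 - 6)/8 = -1/8*(-9) = 9/8)
Y(M, j) = -3 + 6*M
V(O) = -1 (V(O) = -2*1/2 = -1)
r(z) = -3/8 + 9*z/4 (r(z) = (-1 + 9/8)*(-3 + 6*(z*3)) = (-3 + 6*(3*z))/8 = (-3 + 18*z)/8 = -3/8 + 9*z/4)
-222 + r(-20) = -222 + (-3/8 + (9/4)*(-20)) = -222 + (-3/8 - 45) = -222 - 363/8 = -2139/8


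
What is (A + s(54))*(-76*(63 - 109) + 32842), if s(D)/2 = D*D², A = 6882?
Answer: 11693931780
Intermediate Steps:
s(D) = 2*D³ (s(D) = 2*(D*D²) = 2*D³)
(A + s(54))*(-76*(63 - 109) + 32842) = (6882 + 2*54³)*(-76*(63 - 109) + 32842) = (6882 + 2*157464)*(-76*(-46) + 32842) = (6882 + 314928)*(3496 + 32842) = 321810*36338 = 11693931780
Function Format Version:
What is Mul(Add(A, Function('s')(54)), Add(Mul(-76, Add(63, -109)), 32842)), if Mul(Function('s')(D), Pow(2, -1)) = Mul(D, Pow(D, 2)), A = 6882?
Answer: 11693931780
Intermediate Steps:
Function('s')(D) = Mul(2, Pow(D, 3)) (Function('s')(D) = Mul(2, Mul(D, Pow(D, 2))) = Mul(2, Pow(D, 3)))
Mul(Add(A, Function('s')(54)), Add(Mul(-76, Add(63, -109)), 32842)) = Mul(Add(6882, Mul(2, Pow(54, 3))), Add(Mul(-76, Add(63, -109)), 32842)) = Mul(Add(6882, Mul(2, 157464)), Add(Mul(-76, -46), 32842)) = Mul(Add(6882, 314928), Add(3496, 32842)) = Mul(321810, 36338) = 11693931780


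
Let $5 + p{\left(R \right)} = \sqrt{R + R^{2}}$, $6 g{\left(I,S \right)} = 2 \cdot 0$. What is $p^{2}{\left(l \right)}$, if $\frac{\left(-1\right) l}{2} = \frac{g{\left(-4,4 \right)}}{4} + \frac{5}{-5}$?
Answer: $\left(5 - \sqrt{6}\right)^{2} \approx 6.5051$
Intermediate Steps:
$g{\left(I,S \right)} = 0$ ($g{\left(I,S \right)} = \frac{2 \cdot 0}{6} = \frac{1}{6} \cdot 0 = 0$)
$l = 2$ ($l = - 2 \left(\frac{0}{4} + \frac{5}{-5}\right) = - 2 \left(0 \cdot \frac{1}{4} + 5 \left(- \frac{1}{5}\right)\right) = - 2 \left(0 - 1\right) = \left(-2\right) \left(-1\right) = 2$)
$p{\left(R \right)} = -5 + \sqrt{R + R^{2}}$
$p^{2}{\left(l \right)} = \left(-5 + \sqrt{2 \left(1 + 2\right)}\right)^{2} = \left(-5 + \sqrt{2 \cdot 3}\right)^{2} = \left(-5 + \sqrt{6}\right)^{2}$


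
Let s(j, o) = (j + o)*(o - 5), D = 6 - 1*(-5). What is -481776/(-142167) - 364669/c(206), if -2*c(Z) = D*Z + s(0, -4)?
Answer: 17466140633/54544739 ≈ 320.22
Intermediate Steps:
D = 11 (D = 6 + 5 = 11)
s(j, o) = (-5 + o)*(j + o) (s(j, o) = (j + o)*(-5 + o) = (-5 + o)*(j + o))
c(Z) = -18 - 11*Z/2 (c(Z) = -(11*Z + ((-4)**2 - 5*0 - 5*(-4) + 0*(-4)))/2 = -(11*Z + (16 + 0 + 20 + 0))/2 = -(11*Z + 36)/2 = -(36 + 11*Z)/2 = -18 - 11*Z/2)
-481776/(-142167) - 364669/c(206) = -481776/(-142167) - 364669/(-18 - 11/2*206) = -481776*(-1/142167) - 364669/(-18 - 1133) = 160592/47389 - 364669/(-1151) = 160592/47389 - 364669*(-1/1151) = 160592/47389 + 364669/1151 = 17466140633/54544739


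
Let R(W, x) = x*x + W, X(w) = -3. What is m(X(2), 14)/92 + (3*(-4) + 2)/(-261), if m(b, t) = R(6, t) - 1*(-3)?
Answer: 54425/24012 ≈ 2.2666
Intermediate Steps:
R(W, x) = W + x**2 (R(W, x) = x**2 + W = W + x**2)
m(b, t) = 9 + t**2 (m(b, t) = (6 + t**2) - 1*(-3) = (6 + t**2) + 3 = 9 + t**2)
m(X(2), 14)/92 + (3*(-4) + 2)/(-261) = (9 + 14**2)/92 + (3*(-4) + 2)/(-261) = (9 + 196)*(1/92) + (-12 + 2)*(-1/261) = 205*(1/92) - 10*(-1/261) = 205/92 + 10/261 = 54425/24012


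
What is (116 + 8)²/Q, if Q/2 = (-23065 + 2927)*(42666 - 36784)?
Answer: -1922/29612929 ≈ -6.4904e-5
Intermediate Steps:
Q = -236903432 (Q = 2*((-23065 + 2927)*(42666 - 36784)) = 2*(-20138*5882) = 2*(-118451716) = -236903432)
(116 + 8)²/Q = (116 + 8)²/(-236903432) = 124²*(-1/236903432) = 15376*(-1/236903432) = -1922/29612929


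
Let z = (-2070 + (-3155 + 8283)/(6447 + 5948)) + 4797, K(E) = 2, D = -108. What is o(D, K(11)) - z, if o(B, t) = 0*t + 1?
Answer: -33793898/12395 ≈ -2726.4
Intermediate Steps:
z = 33806293/12395 (z = (-2070 + 5128/12395) + 4797 = -25652522/12395 + 4797 = 33806293/12395 ≈ 2727.4)
o(B, t) = 1 (o(B, t) = 0 + 1 = 1)
o(D, K(11)) - z = 1 - 1*33806293/12395 = 1 - 33806293/12395 = -33793898/12395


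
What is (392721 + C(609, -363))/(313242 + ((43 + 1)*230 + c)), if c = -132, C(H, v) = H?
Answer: 39333/32323 ≈ 1.2169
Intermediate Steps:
(392721 + C(609, -363))/(313242 + ((43 + 1)*230 + c)) = (392721 + 609)/(313242 + ((43 + 1)*230 - 132)) = 393330/(313242 + (44*230 - 132)) = 393330/(313242 + (10120 - 132)) = 393330/(313242 + 9988) = 393330/323230 = 393330*(1/323230) = 39333/32323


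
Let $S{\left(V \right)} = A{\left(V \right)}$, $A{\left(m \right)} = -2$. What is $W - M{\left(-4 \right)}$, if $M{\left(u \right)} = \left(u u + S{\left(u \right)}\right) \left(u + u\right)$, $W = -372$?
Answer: $-260$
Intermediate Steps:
$S{\left(V \right)} = -2$
$M{\left(u \right)} = 2 u \left(-2 + u^{2}\right)$ ($M{\left(u \right)} = \left(u u - 2\right) \left(u + u\right) = \left(u^{2} - 2\right) 2 u = \left(-2 + u^{2}\right) 2 u = 2 u \left(-2 + u^{2}\right)$)
$W - M{\left(-4 \right)} = -372 - 2 \left(-4\right) \left(-2 + \left(-4\right)^{2}\right) = -372 - 2 \left(-4\right) \left(-2 + 16\right) = -372 - 2 \left(-4\right) 14 = -372 - -112 = -372 + 112 = -260$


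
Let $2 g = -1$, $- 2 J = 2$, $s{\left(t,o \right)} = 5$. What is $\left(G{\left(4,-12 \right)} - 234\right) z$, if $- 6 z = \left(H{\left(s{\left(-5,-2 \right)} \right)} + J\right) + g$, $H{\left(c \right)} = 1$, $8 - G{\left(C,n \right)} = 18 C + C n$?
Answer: $- \frac{125}{6} \approx -20.833$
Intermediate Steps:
$G{\left(C,n \right)} = 8 - 18 C - C n$ ($G{\left(C,n \right)} = 8 - \left(18 C + C n\right) = 8 - 18 C - C n$)
$J = -1$ ($J = \left(- \frac{1}{2}\right) 2 = -1$)
$g = - \frac{1}{2}$ ($g = \frac{1}{2} \left(-1\right) = - \frac{1}{2} \approx -0.5$)
$z = \frac{1}{12}$ ($z = - \frac{\left(1 - 1\right) - \frac{1}{2}}{6} = - \frac{0 - \frac{1}{2}}{6} = \left(- \frac{1}{6}\right) \left(- \frac{1}{2}\right) = \frac{1}{12} \approx 0.083333$)
$\left(G{\left(4,-12 \right)} - 234\right) z = \left(\left(8 - 72 - 4 \left(-12\right)\right) - 234\right) \frac{1}{12} = \left(\left(8 - 72 + 48\right) - 234\right) \frac{1}{12} = \left(-16 - 234\right) \frac{1}{12} = \left(-250\right) \frac{1}{12} = - \frac{125}{6}$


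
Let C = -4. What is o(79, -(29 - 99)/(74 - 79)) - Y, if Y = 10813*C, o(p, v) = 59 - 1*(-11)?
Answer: 43322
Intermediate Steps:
o(p, v) = 70 (o(p, v) = 59 + 11 = 70)
Y = -43252 (Y = 10813*(-4) = -43252)
o(79, -(29 - 99)/(74 - 79)) - Y = 70 - 1*(-43252) = 70 + 43252 = 43322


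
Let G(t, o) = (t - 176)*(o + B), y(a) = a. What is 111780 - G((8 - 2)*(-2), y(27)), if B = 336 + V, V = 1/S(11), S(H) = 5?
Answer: 900308/5 ≈ 1.8006e+5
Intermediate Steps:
V = ⅕ (V = 1/5 = ⅕ ≈ 0.20000)
B = 1681/5 (B = 336 + ⅕ = 1681/5 ≈ 336.20)
G(t, o) = (-176 + t)*(1681/5 + o) (G(t, o) = (t - 176)*(o + 1681/5) = (-176 + t)*(1681/5 + o))
111780 - G((8 - 2)*(-2), y(27)) = 111780 - (-295856/5 - 176*27 + 1681*((8 - 2)*(-2))/5 + 27*((8 - 2)*(-2))) = 111780 - (-295856/5 - 4752 + 1681*(6*(-2))/5 + 27*(6*(-2))) = 111780 - (-295856/5 - 4752 + (1681/5)*(-12) + 27*(-12)) = 111780 - (-295856/5 - 4752 - 20172/5 - 324) = 111780 - 1*(-341408/5) = 111780 + 341408/5 = 900308/5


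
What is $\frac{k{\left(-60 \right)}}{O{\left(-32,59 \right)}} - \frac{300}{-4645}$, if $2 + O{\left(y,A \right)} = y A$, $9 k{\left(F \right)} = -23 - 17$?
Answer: $\frac{105776}{1580229} \approx 0.066937$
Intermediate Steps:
$k{\left(F \right)} = - \frac{40}{9}$ ($k{\left(F \right)} = \frac{-23 - 17}{9} = \frac{1}{9} \left(-40\right) = - \frac{40}{9}$)
$O{\left(y,A \right)} = -2 + A y$ ($O{\left(y,A \right)} = -2 + y A = -2 + A y$)
$\frac{k{\left(-60 \right)}}{O{\left(-32,59 \right)}} - \frac{300}{-4645} = - \frac{40}{9 \left(-2 + 59 \left(-32\right)\right)} - \frac{300}{-4645} = - \frac{40}{9 \left(-2 - 1888\right)} - - \frac{60}{929} = - \frac{40}{9 \left(-1890\right)} + \frac{60}{929} = \left(- \frac{40}{9}\right) \left(- \frac{1}{1890}\right) + \frac{60}{929} = \frac{4}{1701} + \frac{60}{929} = \frac{105776}{1580229}$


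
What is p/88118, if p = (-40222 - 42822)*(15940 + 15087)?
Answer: -1288303094/44059 ≈ -29240.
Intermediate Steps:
p = -2576606188 (p = -83044*31027 = -2576606188)
p/88118 = -2576606188/88118 = -2576606188*1/88118 = -1288303094/44059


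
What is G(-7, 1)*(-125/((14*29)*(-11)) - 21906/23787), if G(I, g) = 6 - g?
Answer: -52699345/11803638 ≈ -4.4647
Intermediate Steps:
G(-7, 1)*(-125/((14*29)*(-11)) - 21906/23787) = (6 - 1*1)*(-125/((14*29)*(-11)) - 21906/23787) = (6 - 1)*(-125/(406*(-11)) - 21906*1/23787) = 5*(-125/(-4466) - 2434/2643) = 5*(-125*(-1/4466) - 2434/2643) = 5*(125/4466 - 2434/2643) = 5*(-10539869/11803638) = -52699345/11803638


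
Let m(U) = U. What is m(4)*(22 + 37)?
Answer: 236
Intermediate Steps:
m(4)*(22 + 37) = 4*(22 + 37) = 4*59 = 236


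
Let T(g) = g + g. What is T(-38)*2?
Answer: -152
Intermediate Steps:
T(g) = 2*g
T(-38)*2 = (2*(-38))*2 = -76*2 = -152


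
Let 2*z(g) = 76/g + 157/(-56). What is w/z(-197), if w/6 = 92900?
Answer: -2459694720/7037 ≈ -3.4954e+5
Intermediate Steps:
w = 557400 (w = 6*92900 = 557400)
z(g) = -157/112 + 38/g (z(g) = (76/g + 157/(-56))/2 = (76/g + 157*(-1/56))/2 = (76/g - 157/56)/2 = (-157/56 + 76/g)/2 = -157/112 + 38/g)
w/z(-197) = 557400/(-157/112 + 38/(-197)) = 557400/(-157/112 + 38*(-1/197)) = 557400/(-157/112 - 38/197) = 557400/(-35185/22064) = 557400*(-22064/35185) = -2459694720/7037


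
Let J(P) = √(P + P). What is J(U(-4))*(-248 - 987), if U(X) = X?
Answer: -2470*I*√2 ≈ -3493.1*I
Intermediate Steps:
J(P) = √2*√P (J(P) = √(2*P) = √2*√P)
J(U(-4))*(-248 - 987) = (√2*√(-4))*(-248 - 987) = (√2*(2*I))*(-1235) = (2*I*√2)*(-1235) = -2470*I*√2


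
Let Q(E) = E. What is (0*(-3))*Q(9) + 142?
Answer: 142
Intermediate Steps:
(0*(-3))*Q(9) + 142 = (0*(-3))*9 + 142 = 0*9 + 142 = 0 + 142 = 142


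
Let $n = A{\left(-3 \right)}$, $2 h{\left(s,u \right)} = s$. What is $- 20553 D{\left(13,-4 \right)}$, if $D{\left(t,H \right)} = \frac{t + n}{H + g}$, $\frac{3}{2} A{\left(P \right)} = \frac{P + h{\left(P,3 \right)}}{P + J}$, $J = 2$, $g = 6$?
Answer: $-164424$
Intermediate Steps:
$h{\left(s,u \right)} = \frac{s}{2}$
$A{\left(P \right)} = \frac{P}{2 + P}$ ($A{\left(P \right)} = \frac{2 \frac{P + \frac{P}{2}}{P + 2}}{3} = \frac{2 \frac{\frac{3}{2} P}{2 + P}}{3} = \frac{2 \frac{3 P}{2 \left(2 + P\right)}}{3} = \frac{P}{2 + P}$)
$n = 3$ ($n = - \frac{3}{2 - 3} = - \frac{3}{-1} = \left(-3\right) \left(-1\right) = 3$)
$D{\left(t,H \right)} = \frac{3 + t}{6 + H}$ ($D{\left(t,H \right)} = \frac{t + 3}{H + 6} = \frac{3 + t}{6 + H}$)
$- 20553 D{\left(13,-4 \right)} = - 20553 \frac{3 + 13}{6 - 4} = - 20553 \cdot \frac{1}{2} \cdot 16 = \left(-20553\right) 8 = -164424$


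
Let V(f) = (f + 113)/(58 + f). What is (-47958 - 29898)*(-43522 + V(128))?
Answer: 105038786576/31 ≈ 3.3883e+9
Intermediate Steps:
V(f) = (113 + f)/(58 + f)
(-47958 - 29898)*(-43522 + V(128)) = (-47958 - 29898)*(-43522 + (113 + 128)/(58 + 128)) = -77856*(-43522 + 241/186) = -77856*(-8094851/186) = 105038786576/31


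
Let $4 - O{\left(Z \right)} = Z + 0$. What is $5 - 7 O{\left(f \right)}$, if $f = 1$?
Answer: $-16$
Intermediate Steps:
$O{\left(Z \right)} = 4 - Z$ ($O{\left(Z \right)} = 4 - \left(Z + 0\right) = 4 - Z$)
$5 - 7 O{\left(f \right)} = 5 - 7 \left(4 - 1\right) = 5 - 21 = -16$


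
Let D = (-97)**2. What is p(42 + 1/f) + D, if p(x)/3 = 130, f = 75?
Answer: 9799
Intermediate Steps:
p(x) = 390 (p(x) = 3*130 = 390)
D = 9409
p(42 + 1/f) + D = 390 + 9409 = 9799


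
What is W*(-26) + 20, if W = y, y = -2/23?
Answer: 512/23 ≈ 22.261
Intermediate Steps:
y = -2/23 (y = -2*1/23 = -2/23 ≈ -0.086957)
W = -2/23 ≈ -0.086957
W*(-26) + 20 = -2/23*(-26) + 20 = 52/23 + 20 = 512/23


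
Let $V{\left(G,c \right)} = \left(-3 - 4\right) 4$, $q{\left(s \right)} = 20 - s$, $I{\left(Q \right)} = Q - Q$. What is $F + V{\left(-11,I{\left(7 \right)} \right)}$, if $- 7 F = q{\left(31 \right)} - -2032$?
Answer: $- \frac{2217}{7} \approx -316.71$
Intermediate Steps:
$I{\left(Q \right)} = 0$
$V{\left(G,c \right)} = -28$ ($V{\left(G,c \right)} = \left(-7\right) 4 = -28$)
$F = - \frac{2021}{7}$ ($F = - \frac{\left(20 - 31\right) - -2032}{7} = - \frac{\left(20 - 31\right) + 2032}{7} = - \frac{-11 + 2032}{7} = \left(- \frac{1}{7}\right) 2021 = - \frac{2021}{7} \approx -288.71$)
$F + V{\left(-11,I{\left(7 \right)} \right)} = - \frac{2021}{7} - 28 = - \frac{2217}{7}$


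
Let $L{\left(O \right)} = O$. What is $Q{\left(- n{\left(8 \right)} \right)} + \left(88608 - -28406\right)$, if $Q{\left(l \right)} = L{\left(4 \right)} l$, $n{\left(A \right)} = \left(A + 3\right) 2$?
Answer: $116926$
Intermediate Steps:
$n{\left(A \right)} = 6 + 2 A$ ($n{\left(A \right)} = \left(3 + A\right) 2 = 6 + 2 A$)
$Q{\left(l \right)} = 4 l$
$Q{\left(- n{\left(8 \right)} \right)} + \left(88608 - -28406\right) = 4 \left(- (6 + 2 \cdot 8)\right) + \left(88608 - -28406\right) = 4 \left(- (6 + 16)\right) + \left(88608 + 28406\right) = 4 \left(\left(-1\right) 22\right) + 117014 = 4 \left(-22\right) + 117014 = -88 + 117014 = 116926$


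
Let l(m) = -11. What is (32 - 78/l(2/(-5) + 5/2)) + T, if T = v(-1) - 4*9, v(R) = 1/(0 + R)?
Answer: 23/11 ≈ 2.0909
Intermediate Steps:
v(R) = 1/R
T = -37 (T = 1/(-1) - 4*9 = -1 - 36 = -37)
(32 - 78/l(2/(-5) + 5/2)) + T = (32 - 78/(-11)) - 37 = (32 - 78*(-1/11)) - 37 = (32 + 78/11) - 37 = 430/11 - 37 = 23/11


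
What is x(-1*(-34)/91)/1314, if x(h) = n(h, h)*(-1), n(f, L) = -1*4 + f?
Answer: 55/19929 ≈ 0.0027598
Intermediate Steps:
n(f, L) = -4 + f
x(h) = 4 - h (x(h) = (-4 + h)*(-1) = 4 - h)
x(-1*(-34)/91)/1314 = (4 - (-1*(-34))/91)/1314 = (4 - 34/91)*(1/1314) = (330/91)*(1/1314) = 55/19929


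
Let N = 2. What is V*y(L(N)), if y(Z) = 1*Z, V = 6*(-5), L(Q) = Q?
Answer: -60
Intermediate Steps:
V = -30
y(Z) = Z
V*y(L(N)) = -30*2 = -60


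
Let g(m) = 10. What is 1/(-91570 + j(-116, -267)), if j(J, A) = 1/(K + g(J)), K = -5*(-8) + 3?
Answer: -53/4853209 ≈ -1.0921e-5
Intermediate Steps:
K = 43 (K = 40 + 3 = 43)
j(J, A) = 1/53 (j(J, A) = 1/(43 + 10) = 1/53)
1/(-91570 + j(-116, -267)) = 1/(-91570 + 1/53) = 1/(-4853209/53) = -53/4853209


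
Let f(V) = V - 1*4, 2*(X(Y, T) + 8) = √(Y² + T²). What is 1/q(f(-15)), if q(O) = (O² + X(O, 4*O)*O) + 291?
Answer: 3216/370207 + 722*√17/370207 ≈ 0.016728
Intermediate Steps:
X(Y, T) = -8 + √(T² + Y²)/2 (X(Y, T) = -8 + √(Y² + T²)/2 = -8 + √(T² + Y²)/2)
f(V) = -4 + V (f(V) = V - 4 = -4 + V)
q(O) = 291 + O² + O*(-8 + √17*√(O²)/2) (q(O) = (O² + (-8 + √((4*O)² + O²)/2)*O) + 291 = (O² + (-8 + √(16*O² + O²)/2)*O) + 291 = (O² + (-8 + √(17*O²)/2)*O) + 291 = (O² + (-8 + (√17*√(O²))/2)*O) + 291 = (O² + (-8 + √17*√(O²)/2)*O) + 291 = (O² + O*(-8 + √17*√(O²)/2)) + 291 = 291 + O² + O*(-8 + √17*√(O²)/2))
1/q(f(-15)) = 1/(291 + (-4 - 15)² + (-4 - 15)*(-16 + √17*√((-4 - 15)²))/2) = 1/(291 + (-19)² + (½)*(-19)*(-16 + √17*√((-19)²))) = 1/(291 + 361 + (½)*(-19)*(-16 + √17*√361)) = 1/(291 + 361 + (½)*(-19)*(-16 + √17*19)) = 1/(291 + 361 + (½)*(-19)*(-16 + 19*√17)) = 1/(291 + 361 + (152 - 361*√17/2)) = 1/(804 - 361*√17/2)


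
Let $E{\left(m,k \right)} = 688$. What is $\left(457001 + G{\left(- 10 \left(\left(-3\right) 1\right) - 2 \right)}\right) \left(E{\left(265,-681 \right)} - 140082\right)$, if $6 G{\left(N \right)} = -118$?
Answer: $- \frac{191101367936}{3} \approx -6.37 \cdot 10^{10}$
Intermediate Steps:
$G{\left(N \right)} = - \frac{59}{3}$ ($G{\left(N \right)} = \frac{1}{6} \left(-118\right) = - \frac{59}{3}$)
$\left(457001 + G{\left(- 10 \left(\left(-3\right) 1\right) - 2 \right)}\right) \left(E{\left(265,-681 \right)} - 140082\right) = \left(457001 - \frac{59}{3}\right) \left(688 - 140082\right) = \frac{1370944}{3} \left(-139394\right) = - \frac{191101367936}{3}$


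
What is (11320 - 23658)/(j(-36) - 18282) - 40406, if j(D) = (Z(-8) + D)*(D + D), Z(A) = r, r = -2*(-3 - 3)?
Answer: -10788203/267 ≈ -40405.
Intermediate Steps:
r = 12 (r = -2*(-6) = 12)
Z(A) = 12
j(D) = 2*D*(12 + D) (j(D) = (12 + D)*(D + D) = (12 + D)*(2*D) = 2*D*(12 + D))
(11320 - 23658)/(j(-36) - 18282) - 40406 = (11320 - 23658)/(2*(-36)*(12 - 36) - 18282) - 40406 = -12338/(2*(-36)*(-24) - 18282) - 40406 = -12338/(1728 - 18282) - 40406 = -12338/(-16554) - 40406 = -12338*(-1/16554) - 40406 = 199/267 - 40406 = -10788203/267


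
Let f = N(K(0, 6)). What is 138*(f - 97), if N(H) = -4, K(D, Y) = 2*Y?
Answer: -13938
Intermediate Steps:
f = -4
138*(f - 97) = 138*(-4 - 97) = 138*(-101) = -13938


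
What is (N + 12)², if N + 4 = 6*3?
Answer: 676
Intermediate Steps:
N = 14 (N = -4 + 6*3 = -4 + 18 = 14)
(N + 12)² = (14 + 12)² = 26² = 676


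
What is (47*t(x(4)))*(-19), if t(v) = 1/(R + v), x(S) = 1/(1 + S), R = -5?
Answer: 4465/24 ≈ 186.04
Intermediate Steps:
t(v) = 1/(-5 + v)
(47*t(x(4)))*(-19) = (47/(-5 + 1/(1 + 4)))*(-19) = (47/(-5 + 1/5))*(-19) = (47/(-5 + ⅕))*(-19) = (47/(-24/5))*(-19) = (47*(-5/24))*(-19) = -235/24*(-19) = 4465/24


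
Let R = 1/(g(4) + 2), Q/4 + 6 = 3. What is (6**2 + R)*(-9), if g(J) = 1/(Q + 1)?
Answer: -2301/7 ≈ -328.71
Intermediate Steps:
Q = -12 (Q = -24 + 4*3 = -24 + 12 = -12)
g(J) = -1/11 (g(J) = 1/(-12 + 1) = 1/(-11) = -1/11)
R = 11/21 (R = 1/(-1/11 + 2) = 1/(21/11) = 11/21 ≈ 0.52381)
(6**2 + R)*(-9) = (6**2 + 11/21)*(-9) = (36 + 11/21)*(-9) = (767/21)*(-9) = -2301/7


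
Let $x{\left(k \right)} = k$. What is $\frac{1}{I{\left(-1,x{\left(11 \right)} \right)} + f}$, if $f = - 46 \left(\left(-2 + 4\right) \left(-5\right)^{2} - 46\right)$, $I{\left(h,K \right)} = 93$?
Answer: $- \frac{1}{91} \approx -0.010989$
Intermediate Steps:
$f = -184$ ($f = - 46 \left(2 \cdot 25 - 46\right) = - 46 \left(50 - 46\right) = \left(-46\right) 4 = -184$)
$\frac{1}{I{\left(-1,x{\left(11 \right)} \right)} + f} = \frac{1}{93 - 184} = \frac{1}{-91} = - \frac{1}{91}$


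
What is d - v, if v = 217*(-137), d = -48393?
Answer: -18664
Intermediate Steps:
v = -29729
d - v = -48393 - 1*(-29729) = -48393 + 29729 = -18664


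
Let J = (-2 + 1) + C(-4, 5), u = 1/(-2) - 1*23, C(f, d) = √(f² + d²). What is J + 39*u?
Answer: -1835/2 + √41 ≈ -911.10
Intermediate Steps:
C(f, d) = √(d² + f²)
u = -47/2 (u = -½ - 23 = -47/2 ≈ -23.500)
J = -1 + √41 (J = (-2 + 1) + √(5² + (-4)²) = -1 + √(25 + 16) = -1 + √41 ≈ 5.4031)
J + 39*u = (-1 + √41) + 39*(-47/2) = (-1 + √41) - 1833/2 = -1835/2 + √41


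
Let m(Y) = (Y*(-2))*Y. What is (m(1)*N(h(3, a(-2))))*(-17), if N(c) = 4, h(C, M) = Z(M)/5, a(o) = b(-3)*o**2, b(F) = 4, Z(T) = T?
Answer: 136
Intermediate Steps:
a(o) = 4*o**2
h(C, M) = M/5
m(Y) = -2*Y**2 (m(Y) = (-2*Y)*Y = -2*Y**2)
(m(1)*N(h(3, a(-2))))*(-17) = (-2*1**2*4)*(-17) = (-2*1*4)*(-17) = -2*4*(-17) = -8*(-17) = 136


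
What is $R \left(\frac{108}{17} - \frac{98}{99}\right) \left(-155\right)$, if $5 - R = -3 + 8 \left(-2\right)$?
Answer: $- \frac{11192240}{561} \approx -19951.0$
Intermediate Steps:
$R = 24$ ($R = 5 - \left(-3 + 8 \left(-2\right)\right) = 5 - \left(-3 - 16\right) = 5 - -19 = 5 + 19 = 24$)
$R \left(\frac{108}{17} - \frac{98}{99}\right) \left(-155\right) = 24 \left(\frac{108}{17} - \frac{98}{99}\right) \left(-155\right) = 24 \cdot \frac{9026}{1683} \left(-155\right) = \frac{72208}{561} \left(-155\right) = - \frac{11192240}{561}$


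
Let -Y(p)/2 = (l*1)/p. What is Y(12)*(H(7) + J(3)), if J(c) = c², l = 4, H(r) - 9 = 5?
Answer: -46/3 ≈ -15.333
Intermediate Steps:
H(r) = 14 (H(r) = 9 + 5 = 14)
Y(p) = -8/p (Y(p) = -2*4*1/p = -8/p)
Y(12)*(H(7) + J(3)) = (-8/12)*(14 + 3²) = (-8*1/12)*(14 + 9) = -⅔*23 = -46/3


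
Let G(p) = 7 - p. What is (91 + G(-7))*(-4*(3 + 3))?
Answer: -2520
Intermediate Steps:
(91 + G(-7))*(-4*(3 + 3)) = (91 + (7 - 1*(-7)))*(-4*(3 + 3)) = (91 + (7 + 7))*(-4*6) = (91 + 14)*(-24) = 105*(-24) = -2520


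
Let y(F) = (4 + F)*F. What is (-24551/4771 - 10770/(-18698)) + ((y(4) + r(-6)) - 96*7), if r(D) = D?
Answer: -29018070498/44604079 ≈ -650.57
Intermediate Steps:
y(F) = F*(4 + F)
(-24551/4771 - 10770/(-18698)) + ((y(4) + r(-6)) - 96*7) = (-24551/4771 - 10770/(-18698)) + ((4*(4 + 4) - 6) - 96*7) = (-24551*1/4771 - 10770*(-1/18698)) + ((4*8 - 6) - 672) = (-24551/4771 + 5385/9349) + ((32 - 6) - 672) = -203835464/44604079 + (26 - 672) = -203835464/44604079 - 646 = -29018070498/44604079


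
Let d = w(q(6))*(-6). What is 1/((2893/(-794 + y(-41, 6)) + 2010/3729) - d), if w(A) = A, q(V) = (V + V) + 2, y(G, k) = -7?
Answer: 995643/80574683 ≈ 0.012357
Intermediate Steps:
q(V) = 2 + 2*V (q(V) = 2*V + 2 = 2 + 2*V)
d = -84 (d = (2 + 2*6)*(-6) = (2 + 12)*(-6) = 14*(-6) = -84)
1/((2893/(-794 + y(-41, 6)) + 2010/3729) - d) = 1/((2893/(-794 - 7) + 2010/3729) - 1*(-84)) = 1/((2893/(-801) + 2010*(1/3729)) + 84) = 1/((2893*(-1/801) + 670/1243) + 84) = 1/((-2893/801 + 670/1243) + 84) = 1/(-3059329/995643 + 84) = 1/(80574683/995643) = 995643/80574683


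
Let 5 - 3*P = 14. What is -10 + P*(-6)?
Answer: 8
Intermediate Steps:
P = -3 (P = 5/3 - ⅓*14 = 5/3 - 14/3 = -3)
-10 + P*(-6) = -10 - 3*(-6) = -10 + 18 = 8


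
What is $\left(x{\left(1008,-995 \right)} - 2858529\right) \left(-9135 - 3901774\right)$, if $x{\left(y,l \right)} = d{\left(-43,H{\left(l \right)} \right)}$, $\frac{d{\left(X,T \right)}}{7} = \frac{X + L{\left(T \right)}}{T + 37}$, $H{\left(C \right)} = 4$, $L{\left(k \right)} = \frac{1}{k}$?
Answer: $\frac{1833433955387277}{164} \approx 1.1179 \cdot 10^{13}$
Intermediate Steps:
$d{\left(X,T \right)} = \frac{7 \left(X + \frac{1}{T}\right)}{37 + T}$ ($d{\left(X,T \right)} = 7 \frac{X + \frac{1}{T}}{T + 37} = 7 \frac{X + \frac{1}{T}}{37 + T} = \frac{7 \left(X + \frac{1}{T}\right)}{37 + T}$)
$x{\left(y,l \right)} = - \frac{1197}{164}$ ($x{\left(y,l \right)} = \frac{7 \left(1 + 4 \left(-43\right)\right)}{4 \left(37 + 4\right)} = 7 \cdot \frac{1}{4} \cdot \frac{1}{41} \left(1 - 172\right) = 7 \cdot \frac{1}{4} \cdot \frac{1}{41} \left(-171\right) = - \frac{1197}{164}$)
$\left(x{\left(1008,-995 \right)} - 2858529\right) \left(-9135 - 3901774\right) = \left(- \frac{1197}{164} - 2858529\right) \left(-9135 - 3901774\right) = \left(- \frac{468799953}{164}\right) \left(-3910909\right) = \frac{1833433955387277}{164}$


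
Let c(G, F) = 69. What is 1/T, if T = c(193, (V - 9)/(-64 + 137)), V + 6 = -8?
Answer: 1/69 ≈ 0.014493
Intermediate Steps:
V = -14 (V = -6 - 8 = -14)
T = 69
1/T = 1/69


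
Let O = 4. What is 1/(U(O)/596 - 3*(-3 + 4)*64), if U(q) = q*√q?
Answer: -149/28606 ≈ -0.0052087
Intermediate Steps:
U(q) = q^(3/2)
1/(U(O)/596 - 3*(-3 + 4)*64) = 1/(4^(3/2)/596 - 3*(-3 + 4)*64) = 1/(8*(1/596) - 3*1*64) = 1/(2/149 - 3*64) = 1/(2/149 - 192) = 1/(-28606/149) = -149/28606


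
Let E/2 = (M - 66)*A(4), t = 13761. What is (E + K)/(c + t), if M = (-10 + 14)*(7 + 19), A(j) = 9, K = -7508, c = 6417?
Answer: -3412/10089 ≈ -0.33819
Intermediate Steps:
M = 104 (M = 4*26 = 104)
E = 684 (E = 2*((104 - 66)*9) = 2*(38*9) = 2*342 = 684)
(E + K)/(c + t) = (684 - 7508)/(6417 + 13761) = -6824/20178 = -6824*1/20178 = -3412/10089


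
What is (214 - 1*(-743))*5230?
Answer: 5005110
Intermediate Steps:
(214 - 1*(-743))*5230 = (214 + 743)*5230 = 957*5230 = 5005110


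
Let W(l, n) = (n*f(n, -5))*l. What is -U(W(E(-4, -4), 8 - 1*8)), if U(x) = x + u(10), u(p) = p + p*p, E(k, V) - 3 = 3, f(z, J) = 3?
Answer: -110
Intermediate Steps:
E(k, V) = 6 (E(k, V) = 3 + 3 = 6)
u(p) = p + p²
W(l, n) = 3*l*n (W(l, n) = (n*3)*l = (3*n)*l = 3*l*n)
U(x) = 110 + x (U(x) = x + 10*(1 + 10) = x + 10*11 = x + 110 = 110 + x)
-U(W(E(-4, -4), 8 - 1*8)) = -(110 + 3*6*(8 - 1*8)) = -(110 + 3*6*(8 - 8)) = -(110 + 3*6*0) = -(110 + 0) = -1*110 = -110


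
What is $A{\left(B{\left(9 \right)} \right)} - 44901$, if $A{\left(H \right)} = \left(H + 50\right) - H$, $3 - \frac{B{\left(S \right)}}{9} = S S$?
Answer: $-44851$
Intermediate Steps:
$B{\left(S \right)} = 27 - 9 S^{2}$ ($B{\left(S \right)} = 27 - 9 S S = 27 - 9 S^{2}$)
$A{\left(H \right)} = 50$ ($A{\left(H \right)} = \left(50 + H\right) - H = 50$)
$A{\left(B{\left(9 \right)} \right)} - 44901 = 50 - 44901 = -44851$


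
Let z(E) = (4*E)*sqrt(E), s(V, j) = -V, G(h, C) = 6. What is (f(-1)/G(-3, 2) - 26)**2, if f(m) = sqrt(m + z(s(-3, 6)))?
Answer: (156 - sqrt(-1 + 12*sqrt(3)))**2/36 ≈ 638.00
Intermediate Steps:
z(E) = 4*E**(3/2)
f(m) = sqrt(m + 12*sqrt(3)) (f(m) = sqrt(m + 4*(-1*(-3))**(3/2)) = sqrt(m + 4*3**(3/2)) = sqrt(m + 4*(3*sqrt(3))) = sqrt(m + 12*sqrt(3)))
(f(-1)/G(-3, 2) - 26)**2 = (sqrt(-1 + 12*sqrt(3))/6 - 26)**2 = (-26 + sqrt(-1 + 12*sqrt(3))/6)**2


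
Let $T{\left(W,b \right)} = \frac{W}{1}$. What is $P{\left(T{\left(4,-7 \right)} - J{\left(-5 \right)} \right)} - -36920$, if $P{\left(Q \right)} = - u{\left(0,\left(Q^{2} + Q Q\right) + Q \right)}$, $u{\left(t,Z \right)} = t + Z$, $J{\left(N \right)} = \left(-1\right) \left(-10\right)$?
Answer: $36854$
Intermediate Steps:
$J{\left(N \right)} = 10$
$T{\left(W,b \right)} = W$ ($T{\left(W,b \right)} = W 1 = W$)
$u{\left(t,Z \right)} = Z + t$
$P{\left(Q \right)} = - Q - 2 Q^{2}$ ($P{\left(Q \right)} = - (\left(\left(Q^{2} + Q Q\right) + Q\right) + 0) = - (\left(\left(Q^{2} + Q^{2}\right) + Q\right) + 0) = - (\left(2 Q^{2} + Q\right) + 0) = - (\left(Q + 2 Q^{2}\right) + 0) = - (Q + 2 Q^{2}) = - Q - 2 Q^{2}$)
$P{\left(T{\left(4,-7 \right)} - J{\left(-5 \right)} \right)} - -36920 = - \left(4 - 10\right) \left(1 + 2 \left(4 - 10\right)\right) - -36920 = - \left(4 - 10\right) \left(1 + 2 \left(4 - 10\right)\right) + 36920 = \left(-1\right) \left(-6\right) \left(1 + 2 \left(-6\right)\right) + 36920 = \left(-1\right) \left(-6\right) \left(1 - 12\right) + 36920 = \left(-1\right) \left(-6\right) \left(-11\right) + 36920 = -66 + 36920 = 36854$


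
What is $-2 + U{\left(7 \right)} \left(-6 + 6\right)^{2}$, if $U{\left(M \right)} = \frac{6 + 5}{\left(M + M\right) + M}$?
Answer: $-2$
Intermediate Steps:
$U{\left(M \right)} = \frac{11}{3 M}$ ($U{\left(M \right)} = \frac{11}{2 M + M} = \frac{11}{3 M}$)
$-2 + U{\left(7 \right)} \left(-6 + 6\right)^{2} = -2 + \frac{11}{3 \cdot 7} \left(-6 + 6\right)^{2} = -2 + \frac{11}{3} \cdot \frac{1}{7} \cdot 0^{2} = -2 + \frac{11}{21} \cdot 0 = -2 + 0 = -2$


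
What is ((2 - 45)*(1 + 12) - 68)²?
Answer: 393129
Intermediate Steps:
((2 - 45)*(1 + 12) - 68)² = (-43*13 - 68)² = (-559 - 68)² = (-627)² = 393129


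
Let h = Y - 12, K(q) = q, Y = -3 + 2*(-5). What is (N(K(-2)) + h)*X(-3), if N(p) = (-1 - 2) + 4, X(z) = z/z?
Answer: -24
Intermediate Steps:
X(z) = 1
Y = -13 (Y = -3 - 10 = -13)
N(p) = 1 (N(p) = -3 + 4 = 1)
h = -25 (h = -13 - 12 = -25)
(N(K(-2)) + h)*X(-3) = (1 - 25)*1 = -24*1 = -24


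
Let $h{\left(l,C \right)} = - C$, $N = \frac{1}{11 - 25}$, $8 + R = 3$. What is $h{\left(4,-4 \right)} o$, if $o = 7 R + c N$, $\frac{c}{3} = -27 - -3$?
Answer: $- \frac{836}{7} \approx -119.43$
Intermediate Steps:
$R = -5$ ($R = -8 + 3 = -5$)
$c = -72$ ($c = 3 \left(-27 - -3\right) = 3 \left(-27 + 3\right) = 3 \left(-24\right) = -72$)
$N = - \frac{1}{14}$ ($N = \frac{1}{-14} = - \frac{1}{14} \approx -0.071429$)
$o = - \frac{209}{7}$ ($o = 7 \left(-5\right) - - \frac{36}{7} = -35 + \frac{36}{7} = - \frac{209}{7} \approx -29.857$)
$h{\left(4,-4 \right)} o = \left(-1\right) \left(-4\right) \left(- \frac{209}{7}\right) = 4 \left(- \frac{209}{7}\right) = - \frac{836}{7}$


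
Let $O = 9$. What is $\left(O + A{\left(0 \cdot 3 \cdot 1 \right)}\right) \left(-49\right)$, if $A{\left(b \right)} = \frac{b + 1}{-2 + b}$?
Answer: $- \frac{833}{2} \approx -416.5$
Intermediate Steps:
$A{\left(b \right)} = \frac{1 + b}{-2 + b}$
$\left(O + A{\left(0 \cdot 3 \cdot 1 \right)}\right) \left(-49\right) = \left(9 + \frac{1 + 0 \cdot 3 \cdot 1}{-2 + 0 \cdot 3 \cdot 1}\right) \left(-49\right) = \left(9 + \frac{1 + 0 \cdot 1}{-2 + 0 \cdot 1}\right) \left(-49\right) = \left(9 + \frac{1 + 0}{-2 + 0}\right) \left(-49\right) = \left(9 + \frac{1}{-2} \cdot 1\right) \left(-49\right) = \left(9 - \frac{1}{2}\right) \left(-49\right) = \frac{17}{2} \left(-49\right) = - \frac{833}{2}$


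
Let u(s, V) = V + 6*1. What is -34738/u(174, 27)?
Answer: -3158/3 ≈ -1052.7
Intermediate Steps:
u(s, V) = 6 + V (u(s, V) = V + 6 = 6 + V)
-34738/u(174, 27) = -34738/(6 + 27) = -34738/33 = -34738*1/33 = -3158/3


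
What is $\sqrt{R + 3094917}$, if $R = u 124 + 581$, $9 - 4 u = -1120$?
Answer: $3 \sqrt{347833} \approx 1769.3$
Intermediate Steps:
$u = \frac{1129}{4}$ ($u = \frac{9}{4} - -280 = \frac{9}{4} + 280 = \frac{1129}{4} \approx 282.25$)
$R = 35580$ ($R = \frac{1129}{4} \cdot 124 + 581 = 34999 + 581 = 35580$)
$\sqrt{R + 3094917} = \sqrt{35580 + 3094917} = \sqrt{3130497} = 3 \sqrt{347833}$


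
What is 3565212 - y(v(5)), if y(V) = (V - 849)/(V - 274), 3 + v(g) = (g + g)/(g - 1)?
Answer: 1957299689/549 ≈ 3.5652e+6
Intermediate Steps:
v(g) = -3 + 2*g/(-1 + g) (v(g) = -3 + (g + g)/(g - 1) = -3 + (2*g)/(-1 + g) = -3 + 2*g/(-1 + g))
y(V) = (-849 + V)/(-274 + V)
3565212 - y(v(5)) = 3565212 - (-849 + (3 - 1*5)/(-1 + 5))/(-274 + (3 - 1*5)/(-1 + 5)) = 3565212 - (-849 + (3 - 5)/4)/(-274 + (3 - 5)/4) = 3565212 - (-849 + (1/4)*(-2))/(-274 + (1/4)*(-2)) = 3565212 - (-849 - 1/2)/(-274 - 1/2) = 3565212 - (-1699)/((-549/2)*2) = 3565212 - (-2)*(-1699)/(549*2) = 3565212 - 1*1699/549 = 3565212 - 1699/549 = 1957299689/549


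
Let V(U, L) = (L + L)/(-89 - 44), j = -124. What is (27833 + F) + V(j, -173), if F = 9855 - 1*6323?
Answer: 4171891/133 ≈ 31368.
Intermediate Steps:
F = 3532 (F = 9855 - 6323 = 3532)
V(U, L) = -2*L/133 (V(U, L) = (2*L)/(-133) = (2*L)*(-1/133) = -2*L/133)
(27833 + F) + V(j, -173) = (27833 + 3532) - 2/133*(-173) = 31365 + 346/133 = 4171891/133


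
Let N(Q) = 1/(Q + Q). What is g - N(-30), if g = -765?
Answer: -45899/60 ≈ -764.98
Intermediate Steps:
N(Q) = 1/(2*Q)
g - N(-30) = -765 - 1/(2*(-30)) = -765 - (-1)/(2*30) = -765 - 1*(-1/60) = -765 + 1/60 = -45899/60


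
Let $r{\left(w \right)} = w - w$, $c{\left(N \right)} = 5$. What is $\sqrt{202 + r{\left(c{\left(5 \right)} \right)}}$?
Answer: $\sqrt{202} \approx 14.213$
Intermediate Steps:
$r{\left(w \right)} = 0$
$\sqrt{202 + r{\left(c{\left(5 \right)} \right)}} = \sqrt{202 + 0} = \sqrt{202}$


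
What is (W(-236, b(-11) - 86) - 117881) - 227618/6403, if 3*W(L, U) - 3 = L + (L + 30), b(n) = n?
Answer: -2267869900/19209 ≈ -1.1806e+5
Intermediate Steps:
W(L, U) = 11 + 2*L/3 (W(L, U) = 1 + (L + (L + 30))/3 = 1 + (L + (30 + L))/3 = 1 + (30 + 2*L)/3 = 1 + (10 + 2*L/3) = 11 + 2*L/3)
(W(-236, b(-11) - 86) - 117881) - 227618/6403 = ((11 + (2/3)*(-236)) - 117881) - 227618/6403 = ((11 - 472/3) - 117881) - 227618*1/6403 = (-439/3 - 117881) - 227618/6403 = -354082/3 - 227618/6403 = -2267869900/19209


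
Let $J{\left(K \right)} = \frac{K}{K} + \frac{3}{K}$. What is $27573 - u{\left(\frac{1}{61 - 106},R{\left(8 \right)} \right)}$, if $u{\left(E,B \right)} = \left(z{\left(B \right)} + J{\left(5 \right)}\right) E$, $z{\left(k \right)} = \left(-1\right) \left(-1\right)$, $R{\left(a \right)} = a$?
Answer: $\frac{6203938}{225} \approx 27573.0$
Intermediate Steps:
$z{\left(k \right)} = 1$
$J{\left(K \right)} = 1 + \frac{3}{K}$
$u{\left(E,B \right)} = \frac{13 E}{5}$ ($u{\left(E,B \right)} = \left(1 + \frac{3 + 5}{5}\right) E = \left(1 + \frac{1}{5} \cdot 8\right) E = \left(1 + \frac{8}{5}\right) E = \frac{13 E}{5}$)
$27573 - u{\left(\frac{1}{61 - 106},R{\left(8 \right)} \right)} = 27573 - \frac{13}{5 \left(61 - 106\right)} = 27573 - \frac{13}{5 \left(-45\right)} = 27573 - \frac{13}{5} \left(- \frac{1}{45}\right) = 27573 - - \frac{13}{225} = 27573 + \frac{13}{225} = \frac{6203938}{225}$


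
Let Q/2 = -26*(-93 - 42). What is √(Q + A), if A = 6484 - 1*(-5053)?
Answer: √18557 ≈ 136.22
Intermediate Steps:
Q = 7020 (Q = 2*(-26*(-93 - 42)) = 2*(-26*(-135)) = 2*3510 = 7020)
A = 11537 (A = 6484 + 5053 = 11537)
√(Q + A) = √(7020 + 11537) = √18557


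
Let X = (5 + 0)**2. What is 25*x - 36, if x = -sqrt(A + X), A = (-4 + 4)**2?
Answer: -161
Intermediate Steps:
A = 0 (A = 0**2 = 0)
X = 25 (X = 5**2 = 25)
x = -5 (x = -sqrt(0 + 25) = -sqrt(25) = -1*5 = -5)
25*x - 36 = 25*(-5) - 36 = -125 - 36 = -161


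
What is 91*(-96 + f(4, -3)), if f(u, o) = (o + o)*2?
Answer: -9828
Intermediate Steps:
f(u, o) = 4*o (f(u, o) = (2*o)*2 = 4*o)
91*(-96 + f(4, -3)) = 91*(-96 + 4*(-3)) = 91*(-96 - 12) = 91*(-108) = -9828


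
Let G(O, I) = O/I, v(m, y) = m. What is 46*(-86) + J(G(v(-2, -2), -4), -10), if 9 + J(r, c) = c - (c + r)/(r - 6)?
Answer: -43744/11 ≈ -3976.7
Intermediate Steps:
J(r, c) = -9 + c - (c + r)/(-6 + r) (J(r, c) = -9 + (c - (c + r)/(r - 6)) = -9 + (c - (c + r)/(-6 + r)) = -9 + c - (c + r)/(-6 + r))
46*(-86) + J(G(v(-2, -2), -4), -10) = 46*(-86) + (54 - (-20)/(-4) - 7*(-10) - (-20)/(-4))/(-6 - 2/(-4)) = -3956 + (54 - (-20)*(-1)/4 + 70 - (-20)*(-1)/4)/(-6 - 2*(-¼)) = -3956 + (54 - 10*½ + 70 - 10*½)/(-6 + ½) = -3956 + (54 - 5 + 70 - 5)/(-11/2) = -3956 - 2/11*114 = -3956 - 228/11 = -43744/11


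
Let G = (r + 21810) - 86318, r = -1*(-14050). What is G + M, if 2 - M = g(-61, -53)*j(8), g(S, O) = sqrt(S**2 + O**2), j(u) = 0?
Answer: -50456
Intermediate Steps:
r = 14050
g(S, O) = sqrt(O**2 + S**2)
G = -50458 (G = (14050 + 21810) - 86318 = 35860 - 86318 = -50458)
M = 2 (M = 2 - sqrt((-53)**2 + (-61)**2)*0 = 2 - sqrt(2809 + 3721)*0 = 2 - sqrt(6530)*0 = 2 - 1*0 = 2 + 0 = 2)
G + M = -50458 + 2 = -50456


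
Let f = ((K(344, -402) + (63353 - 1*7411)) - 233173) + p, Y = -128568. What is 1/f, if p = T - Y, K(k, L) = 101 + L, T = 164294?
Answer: 1/115330 ≈ 8.6708e-6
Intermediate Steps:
p = 292862 (p = 164294 - 1*(-128568) = 164294 + 128568 = 292862)
f = 115330 (f = (((101 - 402) + (63353 - 1*7411)) - 233173) + 292862 = ((-301 + (63353 - 7411)) - 233173) + 292862 = ((-301 + 55942) - 233173) + 292862 = (55641 - 233173) + 292862 = -177532 + 292862 = 115330)
1/f = 1/115330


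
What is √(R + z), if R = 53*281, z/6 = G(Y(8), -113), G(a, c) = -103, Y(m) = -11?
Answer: 5*√571 ≈ 119.48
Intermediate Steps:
z = -618 (z = 6*(-103) = -618)
R = 14893
√(R + z) = √(14893 - 618) = √14275 = 5*√571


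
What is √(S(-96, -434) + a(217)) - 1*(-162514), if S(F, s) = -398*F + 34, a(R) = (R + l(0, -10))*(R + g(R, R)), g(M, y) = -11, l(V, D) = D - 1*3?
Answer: 162514 + √80266 ≈ 1.6280e+5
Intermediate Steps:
l(V, D) = -3 + D (l(V, D) = D - 3 = -3 + D)
a(R) = (-13 + R)*(-11 + R) (a(R) = (R + (-3 - 10))*(R - 11) = (R - 13)*(-11 + R) = (-13 + R)*(-11 + R))
S(F, s) = 34 - 398*F
√(S(-96, -434) + a(217)) - 1*(-162514) = √((34 - 398*(-96)) + (143 + 217² - 24*217)) - 1*(-162514) = √((34 + 38208) + (143 + 47089 - 5208)) + 162514 = √(38242 + 42024) + 162514 = √80266 + 162514 = 162514 + √80266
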